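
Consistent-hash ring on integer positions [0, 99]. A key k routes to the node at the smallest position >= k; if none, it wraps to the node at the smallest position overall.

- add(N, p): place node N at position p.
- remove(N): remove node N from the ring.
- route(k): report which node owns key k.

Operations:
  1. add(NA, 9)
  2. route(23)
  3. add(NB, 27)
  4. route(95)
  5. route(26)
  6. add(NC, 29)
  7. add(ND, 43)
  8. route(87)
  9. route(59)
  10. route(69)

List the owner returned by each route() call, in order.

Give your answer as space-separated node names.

Answer: NA NA NB NA NA NA

Derivation:
Op 1: add NA@9 -> ring=[9:NA]
Op 2: route key 23: none >= 23, wrap to smallest pos 9 -> NA
Op 3: add NB@27 -> ring=[9:NA,27:NB]
Op 4: route key 95: none >= 95, wrap to smallest pos 9 -> NA
Op 5: route key 26: smallest pos >= 26 is 27 -> NB
Op 6: add NC@29 -> ring=[9:NA,27:NB,29:NC]
Op 7: add ND@43 -> ring=[9:NA,27:NB,29:NC,43:ND]
Op 8: route key 87: none >= 87, wrap to smallest pos 9 -> NA
Op 9: route key 59: none >= 59, wrap to smallest pos 9 -> NA
Op 10: route key 69: none >= 69, wrap to smallest pos 9 -> NA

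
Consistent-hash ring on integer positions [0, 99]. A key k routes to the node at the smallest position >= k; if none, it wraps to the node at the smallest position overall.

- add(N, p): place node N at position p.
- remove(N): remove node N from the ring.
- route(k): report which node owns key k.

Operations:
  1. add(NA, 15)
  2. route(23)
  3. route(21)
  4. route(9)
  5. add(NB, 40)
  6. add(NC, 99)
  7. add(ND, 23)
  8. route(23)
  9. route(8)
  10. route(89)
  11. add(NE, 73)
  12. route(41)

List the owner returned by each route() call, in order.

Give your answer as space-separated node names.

Op 1: add NA@15 -> ring=[15:NA]
Op 2: route key 23: none >= 23, wrap to smallest pos 15 -> NA
Op 3: route key 21: none >= 21, wrap to smallest pos 15 -> NA
Op 4: route key 9: smallest pos >= 9 is 15 -> NA
Op 5: add NB@40 -> ring=[15:NA,40:NB]
Op 6: add NC@99 -> ring=[15:NA,40:NB,99:NC]
Op 7: add ND@23 -> ring=[15:NA,23:ND,40:NB,99:NC]
Op 8: route key 23: smallest pos >= 23 is 23 -> ND
Op 9: route key 8: smallest pos >= 8 is 15 -> NA
Op 10: route key 89: smallest pos >= 89 is 99 -> NC
Op 11: add NE@73 -> ring=[15:NA,23:ND,40:NB,73:NE,99:NC]
Op 12: route key 41: smallest pos >= 41 is 73 -> NE

Answer: NA NA NA ND NA NC NE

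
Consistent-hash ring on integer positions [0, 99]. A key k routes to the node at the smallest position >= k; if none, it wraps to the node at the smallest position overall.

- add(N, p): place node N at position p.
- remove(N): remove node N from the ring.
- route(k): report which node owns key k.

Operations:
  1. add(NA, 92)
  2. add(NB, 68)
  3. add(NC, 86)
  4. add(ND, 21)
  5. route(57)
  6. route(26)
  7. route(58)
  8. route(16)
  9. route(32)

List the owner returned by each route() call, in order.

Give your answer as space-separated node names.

Answer: NB NB NB ND NB

Derivation:
Op 1: add NA@92 -> ring=[92:NA]
Op 2: add NB@68 -> ring=[68:NB,92:NA]
Op 3: add NC@86 -> ring=[68:NB,86:NC,92:NA]
Op 4: add ND@21 -> ring=[21:ND,68:NB,86:NC,92:NA]
Op 5: route key 57: smallest pos >= 57 is 68 -> NB
Op 6: route key 26: smallest pos >= 26 is 68 -> NB
Op 7: route key 58: smallest pos >= 58 is 68 -> NB
Op 8: route key 16: smallest pos >= 16 is 21 -> ND
Op 9: route key 32: smallest pos >= 32 is 68 -> NB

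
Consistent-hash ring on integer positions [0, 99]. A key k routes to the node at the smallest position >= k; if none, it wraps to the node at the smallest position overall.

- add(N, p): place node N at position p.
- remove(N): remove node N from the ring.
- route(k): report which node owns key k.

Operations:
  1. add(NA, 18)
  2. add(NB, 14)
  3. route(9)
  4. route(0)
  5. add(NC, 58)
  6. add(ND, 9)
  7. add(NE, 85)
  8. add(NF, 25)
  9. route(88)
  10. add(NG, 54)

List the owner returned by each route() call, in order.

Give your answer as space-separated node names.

Answer: NB NB ND

Derivation:
Op 1: add NA@18 -> ring=[18:NA]
Op 2: add NB@14 -> ring=[14:NB,18:NA]
Op 3: route key 9: smallest pos >= 9 is 14 -> NB
Op 4: route key 0: smallest pos >= 0 is 14 -> NB
Op 5: add NC@58 -> ring=[14:NB,18:NA,58:NC]
Op 6: add ND@9 -> ring=[9:ND,14:NB,18:NA,58:NC]
Op 7: add NE@85 -> ring=[9:ND,14:NB,18:NA,58:NC,85:NE]
Op 8: add NF@25 -> ring=[9:ND,14:NB,18:NA,25:NF,58:NC,85:NE]
Op 9: route key 88: none >= 88, wrap to smallest pos 9 -> ND
Op 10: add NG@54 -> ring=[9:ND,14:NB,18:NA,25:NF,54:NG,58:NC,85:NE]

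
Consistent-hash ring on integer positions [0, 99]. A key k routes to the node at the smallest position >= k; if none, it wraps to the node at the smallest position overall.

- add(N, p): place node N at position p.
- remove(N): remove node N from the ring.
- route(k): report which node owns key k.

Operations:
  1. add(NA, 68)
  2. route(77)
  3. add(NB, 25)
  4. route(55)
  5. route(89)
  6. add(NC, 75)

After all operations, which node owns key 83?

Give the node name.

Answer: NB

Derivation:
Op 1: add NA@68 -> ring=[68:NA]
Op 2: route key 77: none >= 77, wrap to smallest pos 68 -> NA
Op 3: add NB@25 -> ring=[25:NB,68:NA]
Op 4: route key 55: smallest pos >= 55 is 68 -> NA
Op 5: route key 89: none >= 89, wrap to smallest pos 25 -> NB
Op 6: add NC@75 -> ring=[25:NB,68:NA,75:NC]
Final route key 83: none >= 83, wrap to smallest pos 25 -> NB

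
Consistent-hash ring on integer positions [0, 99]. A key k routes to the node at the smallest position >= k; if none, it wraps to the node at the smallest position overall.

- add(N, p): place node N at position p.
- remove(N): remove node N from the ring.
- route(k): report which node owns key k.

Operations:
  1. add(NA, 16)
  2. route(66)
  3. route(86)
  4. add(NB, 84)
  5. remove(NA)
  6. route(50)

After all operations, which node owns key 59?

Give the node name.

Answer: NB

Derivation:
Op 1: add NA@16 -> ring=[16:NA]
Op 2: route key 66: none >= 66, wrap to smallest pos 16 -> NA
Op 3: route key 86: none >= 86, wrap to smallest pos 16 -> NA
Op 4: add NB@84 -> ring=[16:NA,84:NB]
Op 5: remove NA -> ring=[84:NB]
Op 6: route key 50: smallest pos >= 50 is 84 -> NB
Final route key 59: smallest pos >= 59 is 84 -> NB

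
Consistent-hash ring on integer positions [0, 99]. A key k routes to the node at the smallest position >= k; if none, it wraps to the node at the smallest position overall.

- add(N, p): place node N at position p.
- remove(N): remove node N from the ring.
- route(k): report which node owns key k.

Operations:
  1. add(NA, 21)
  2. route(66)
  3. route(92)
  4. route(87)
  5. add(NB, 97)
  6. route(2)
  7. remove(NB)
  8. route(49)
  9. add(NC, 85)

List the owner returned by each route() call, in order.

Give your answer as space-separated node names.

Op 1: add NA@21 -> ring=[21:NA]
Op 2: route key 66: none >= 66, wrap to smallest pos 21 -> NA
Op 3: route key 92: none >= 92, wrap to smallest pos 21 -> NA
Op 4: route key 87: none >= 87, wrap to smallest pos 21 -> NA
Op 5: add NB@97 -> ring=[21:NA,97:NB]
Op 6: route key 2: smallest pos >= 2 is 21 -> NA
Op 7: remove NB -> ring=[21:NA]
Op 8: route key 49: none >= 49, wrap to smallest pos 21 -> NA
Op 9: add NC@85 -> ring=[21:NA,85:NC]

Answer: NA NA NA NA NA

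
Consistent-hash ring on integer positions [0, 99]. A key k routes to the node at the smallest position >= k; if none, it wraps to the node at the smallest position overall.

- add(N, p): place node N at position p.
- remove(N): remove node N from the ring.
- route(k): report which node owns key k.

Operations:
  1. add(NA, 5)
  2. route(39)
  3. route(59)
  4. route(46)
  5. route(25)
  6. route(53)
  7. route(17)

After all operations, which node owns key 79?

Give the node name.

Op 1: add NA@5 -> ring=[5:NA]
Op 2: route key 39: none >= 39, wrap to smallest pos 5 -> NA
Op 3: route key 59: none >= 59, wrap to smallest pos 5 -> NA
Op 4: route key 46: none >= 46, wrap to smallest pos 5 -> NA
Op 5: route key 25: none >= 25, wrap to smallest pos 5 -> NA
Op 6: route key 53: none >= 53, wrap to smallest pos 5 -> NA
Op 7: route key 17: none >= 17, wrap to smallest pos 5 -> NA
Final route key 79: none >= 79, wrap to smallest pos 5 -> NA

Answer: NA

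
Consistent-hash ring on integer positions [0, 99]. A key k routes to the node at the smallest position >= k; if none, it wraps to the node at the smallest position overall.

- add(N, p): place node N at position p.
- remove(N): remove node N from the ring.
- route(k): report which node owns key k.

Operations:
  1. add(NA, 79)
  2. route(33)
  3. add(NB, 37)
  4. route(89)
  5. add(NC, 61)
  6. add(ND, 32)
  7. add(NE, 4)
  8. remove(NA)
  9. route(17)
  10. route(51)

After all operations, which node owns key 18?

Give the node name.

Answer: ND

Derivation:
Op 1: add NA@79 -> ring=[79:NA]
Op 2: route key 33: smallest pos >= 33 is 79 -> NA
Op 3: add NB@37 -> ring=[37:NB,79:NA]
Op 4: route key 89: none >= 89, wrap to smallest pos 37 -> NB
Op 5: add NC@61 -> ring=[37:NB,61:NC,79:NA]
Op 6: add ND@32 -> ring=[32:ND,37:NB,61:NC,79:NA]
Op 7: add NE@4 -> ring=[4:NE,32:ND,37:NB,61:NC,79:NA]
Op 8: remove NA -> ring=[4:NE,32:ND,37:NB,61:NC]
Op 9: route key 17: smallest pos >= 17 is 32 -> ND
Op 10: route key 51: smallest pos >= 51 is 61 -> NC
Final route key 18: smallest pos >= 18 is 32 -> ND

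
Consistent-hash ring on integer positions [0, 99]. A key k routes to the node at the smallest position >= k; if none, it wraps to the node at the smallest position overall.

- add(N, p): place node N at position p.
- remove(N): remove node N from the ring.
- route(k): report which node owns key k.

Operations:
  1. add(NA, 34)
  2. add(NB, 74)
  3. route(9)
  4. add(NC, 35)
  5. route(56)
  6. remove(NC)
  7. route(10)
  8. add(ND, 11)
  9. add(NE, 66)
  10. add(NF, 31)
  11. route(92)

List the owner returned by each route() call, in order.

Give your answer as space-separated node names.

Op 1: add NA@34 -> ring=[34:NA]
Op 2: add NB@74 -> ring=[34:NA,74:NB]
Op 3: route key 9: smallest pos >= 9 is 34 -> NA
Op 4: add NC@35 -> ring=[34:NA,35:NC,74:NB]
Op 5: route key 56: smallest pos >= 56 is 74 -> NB
Op 6: remove NC -> ring=[34:NA,74:NB]
Op 7: route key 10: smallest pos >= 10 is 34 -> NA
Op 8: add ND@11 -> ring=[11:ND,34:NA,74:NB]
Op 9: add NE@66 -> ring=[11:ND,34:NA,66:NE,74:NB]
Op 10: add NF@31 -> ring=[11:ND,31:NF,34:NA,66:NE,74:NB]
Op 11: route key 92: none >= 92, wrap to smallest pos 11 -> ND

Answer: NA NB NA ND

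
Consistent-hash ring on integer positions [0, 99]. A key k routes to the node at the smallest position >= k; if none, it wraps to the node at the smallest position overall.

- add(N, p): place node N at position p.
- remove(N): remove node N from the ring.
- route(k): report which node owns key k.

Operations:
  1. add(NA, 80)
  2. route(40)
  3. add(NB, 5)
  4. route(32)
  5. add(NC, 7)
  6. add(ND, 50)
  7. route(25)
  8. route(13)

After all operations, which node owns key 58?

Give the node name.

Answer: NA

Derivation:
Op 1: add NA@80 -> ring=[80:NA]
Op 2: route key 40: smallest pos >= 40 is 80 -> NA
Op 3: add NB@5 -> ring=[5:NB,80:NA]
Op 4: route key 32: smallest pos >= 32 is 80 -> NA
Op 5: add NC@7 -> ring=[5:NB,7:NC,80:NA]
Op 6: add ND@50 -> ring=[5:NB,7:NC,50:ND,80:NA]
Op 7: route key 25: smallest pos >= 25 is 50 -> ND
Op 8: route key 13: smallest pos >= 13 is 50 -> ND
Final route key 58: smallest pos >= 58 is 80 -> NA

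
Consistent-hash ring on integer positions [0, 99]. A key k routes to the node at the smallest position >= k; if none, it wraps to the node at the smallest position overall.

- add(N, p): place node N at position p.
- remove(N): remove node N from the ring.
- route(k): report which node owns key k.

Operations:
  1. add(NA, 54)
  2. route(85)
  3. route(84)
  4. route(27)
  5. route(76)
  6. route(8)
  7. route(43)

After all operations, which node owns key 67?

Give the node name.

Op 1: add NA@54 -> ring=[54:NA]
Op 2: route key 85: none >= 85, wrap to smallest pos 54 -> NA
Op 3: route key 84: none >= 84, wrap to smallest pos 54 -> NA
Op 4: route key 27: smallest pos >= 27 is 54 -> NA
Op 5: route key 76: none >= 76, wrap to smallest pos 54 -> NA
Op 6: route key 8: smallest pos >= 8 is 54 -> NA
Op 7: route key 43: smallest pos >= 43 is 54 -> NA
Final route key 67: none >= 67, wrap to smallest pos 54 -> NA

Answer: NA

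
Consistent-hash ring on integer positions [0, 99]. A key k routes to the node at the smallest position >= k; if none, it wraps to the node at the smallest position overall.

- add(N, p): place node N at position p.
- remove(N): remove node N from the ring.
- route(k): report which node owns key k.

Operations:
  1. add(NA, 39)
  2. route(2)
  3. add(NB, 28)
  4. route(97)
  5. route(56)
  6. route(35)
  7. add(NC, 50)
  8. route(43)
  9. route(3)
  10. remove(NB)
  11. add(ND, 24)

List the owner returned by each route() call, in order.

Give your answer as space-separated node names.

Op 1: add NA@39 -> ring=[39:NA]
Op 2: route key 2: smallest pos >= 2 is 39 -> NA
Op 3: add NB@28 -> ring=[28:NB,39:NA]
Op 4: route key 97: none >= 97, wrap to smallest pos 28 -> NB
Op 5: route key 56: none >= 56, wrap to smallest pos 28 -> NB
Op 6: route key 35: smallest pos >= 35 is 39 -> NA
Op 7: add NC@50 -> ring=[28:NB,39:NA,50:NC]
Op 8: route key 43: smallest pos >= 43 is 50 -> NC
Op 9: route key 3: smallest pos >= 3 is 28 -> NB
Op 10: remove NB -> ring=[39:NA,50:NC]
Op 11: add ND@24 -> ring=[24:ND,39:NA,50:NC]

Answer: NA NB NB NA NC NB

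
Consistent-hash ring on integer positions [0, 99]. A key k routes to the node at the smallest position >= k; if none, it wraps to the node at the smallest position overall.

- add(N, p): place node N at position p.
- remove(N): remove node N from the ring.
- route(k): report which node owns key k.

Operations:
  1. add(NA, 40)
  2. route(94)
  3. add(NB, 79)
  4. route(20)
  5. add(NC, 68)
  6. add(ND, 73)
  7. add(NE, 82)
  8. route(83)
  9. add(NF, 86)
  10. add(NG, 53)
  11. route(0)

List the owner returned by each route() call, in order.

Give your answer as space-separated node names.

Op 1: add NA@40 -> ring=[40:NA]
Op 2: route key 94: none >= 94, wrap to smallest pos 40 -> NA
Op 3: add NB@79 -> ring=[40:NA,79:NB]
Op 4: route key 20: smallest pos >= 20 is 40 -> NA
Op 5: add NC@68 -> ring=[40:NA,68:NC,79:NB]
Op 6: add ND@73 -> ring=[40:NA,68:NC,73:ND,79:NB]
Op 7: add NE@82 -> ring=[40:NA,68:NC,73:ND,79:NB,82:NE]
Op 8: route key 83: none >= 83, wrap to smallest pos 40 -> NA
Op 9: add NF@86 -> ring=[40:NA,68:NC,73:ND,79:NB,82:NE,86:NF]
Op 10: add NG@53 -> ring=[40:NA,53:NG,68:NC,73:ND,79:NB,82:NE,86:NF]
Op 11: route key 0: smallest pos >= 0 is 40 -> NA

Answer: NA NA NA NA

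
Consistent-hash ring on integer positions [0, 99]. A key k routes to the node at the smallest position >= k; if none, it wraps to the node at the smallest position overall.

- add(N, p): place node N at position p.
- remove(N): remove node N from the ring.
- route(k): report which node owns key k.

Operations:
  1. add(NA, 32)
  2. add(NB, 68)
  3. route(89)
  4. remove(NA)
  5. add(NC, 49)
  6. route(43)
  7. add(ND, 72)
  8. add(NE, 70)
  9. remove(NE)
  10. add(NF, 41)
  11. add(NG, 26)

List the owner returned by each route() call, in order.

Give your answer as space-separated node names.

Answer: NA NC

Derivation:
Op 1: add NA@32 -> ring=[32:NA]
Op 2: add NB@68 -> ring=[32:NA,68:NB]
Op 3: route key 89: none >= 89, wrap to smallest pos 32 -> NA
Op 4: remove NA -> ring=[68:NB]
Op 5: add NC@49 -> ring=[49:NC,68:NB]
Op 6: route key 43: smallest pos >= 43 is 49 -> NC
Op 7: add ND@72 -> ring=[49:NC,68:NB,72:ND]
Op 8: add NE@70 -> ring=[49:NC,68:NB,70:NE,72:ND]
Op 9: remove NE -> ring=[49:NC,68:NB,72:ND]
Op 10: add NF@41 -> ring=[41:NF,49:NC,68:NB,72:ND]
Op 11: add NG@26 -> ring=[26:NG,41:NF,49:NC,68:NB,72:ND]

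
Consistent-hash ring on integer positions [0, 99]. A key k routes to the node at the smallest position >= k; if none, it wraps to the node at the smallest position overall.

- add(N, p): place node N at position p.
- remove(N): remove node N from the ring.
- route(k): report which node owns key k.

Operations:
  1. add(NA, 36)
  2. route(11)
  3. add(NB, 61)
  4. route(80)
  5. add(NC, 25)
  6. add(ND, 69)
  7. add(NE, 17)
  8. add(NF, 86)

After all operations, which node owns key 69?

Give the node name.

Answer: ND

Derivation:
Op 1: add NA@36 -> ring=[36:NA]
Op 2: route key 11: smallest pos >= 11 is 36 -> NA
Op 3: add NB@61 -> ring=[36:NA,61:NB]
Op 4: route key 80: none >= 80, wrap to smallest pos 36 -> NA
Op 5: add NC@25 -> ring=[25:NC,36:NA,61:NB]
Op 6: add ND@69 -> ring=[25:NC,36:NA,61:NB,69:ND]
Op 7: add NE@17 -> ring=[17:NE,25:NC,36:NA,61:NB,69:ND]
Op 8: add NF@86 -> ring=[17:NE,25:NC,36:NA,61:NB,69:ND,86:NF]
Final route key 69: smallest pos >= 69 is 69 -> ND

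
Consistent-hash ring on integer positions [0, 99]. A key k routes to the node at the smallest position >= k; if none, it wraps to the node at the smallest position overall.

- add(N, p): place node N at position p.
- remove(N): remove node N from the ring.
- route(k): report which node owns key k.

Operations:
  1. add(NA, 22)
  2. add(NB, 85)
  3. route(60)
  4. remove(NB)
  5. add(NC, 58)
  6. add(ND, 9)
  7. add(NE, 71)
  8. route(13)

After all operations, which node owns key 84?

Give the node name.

Answer: ND

Derivation:
Op 1: add NA@22 -> ring=[22:NA]
Op 2: add NB@85 -> ring=[22:NA,85:NB]
Op 3: route key 60: smallest pos >= 60 is 85 -> NB
Op 4: remove NB -> ring=[22:NA]
Op 5: add NC@58 -> ring=[22:NA,58:NC]
Op 6: add ND@9 -> ring=[9:ND,22:NA,58:NC]
Op 7: add NE@71 -> ring=[9:ND,22:NA,58:NC,71:NE]
Op 8: route key 13: smallest pos >= 13 is 22 -> NA
Final route key 84: none >= 84, wrap to smallest pos 9 -> ND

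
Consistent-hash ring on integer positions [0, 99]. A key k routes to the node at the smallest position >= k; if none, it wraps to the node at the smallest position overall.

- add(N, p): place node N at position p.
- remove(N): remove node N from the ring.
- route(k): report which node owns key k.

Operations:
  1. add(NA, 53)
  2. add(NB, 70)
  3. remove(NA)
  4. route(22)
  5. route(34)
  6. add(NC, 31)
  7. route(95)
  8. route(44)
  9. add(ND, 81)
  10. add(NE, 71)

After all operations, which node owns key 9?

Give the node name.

Answer: NC

Derivation:
Op 1: add NA@53 -> ring=[53:NA]
Op 2: add NB@70 -> ring=[53:NA,70:NB]
Op 3: remove NA -> ring=[70:NB]
Op 4: route key 22: smallest pos >= 22 is 70 -> NB
Op 5: route key 34: smallest pos >= 34 is 70 -> NB
Op 6: add NC@31 -> ring=[31:NC,70:NB]
Op 7: route key 95: none >= 95, wrap to smallest pos 31 -> NC
Op 8: route key 44: smallest pos >= 44 is 70 -> NB
Op 9: add ND@81 -> ring=[31:NC,70:NB,81:ND]
Op 10: add NE@71 -> ring=[31:NC,70:NB,71:NE,81:ND]
Final route key 9: smallest pos >= 9 is 31 -> NC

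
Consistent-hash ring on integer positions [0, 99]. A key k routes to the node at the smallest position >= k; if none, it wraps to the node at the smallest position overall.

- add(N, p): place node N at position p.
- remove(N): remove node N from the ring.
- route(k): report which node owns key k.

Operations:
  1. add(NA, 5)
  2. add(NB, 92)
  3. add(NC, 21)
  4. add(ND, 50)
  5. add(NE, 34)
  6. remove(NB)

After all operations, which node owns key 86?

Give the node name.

Answer: NA

Derivation:
Op 1: add NA@5 -> ring=[5:NA]
Op 2: add NB@92 -> ring=[5:NA,92:NB]
Op 3: add NC@21 -> ring=[5:NA,21:NC,92:NB]
Op 4: add ND@50 -> ring=[5:NA,21:NC,50:ND,92:NB]
Op 5: add NE@34 -> ring=[5:NA,21:NC,34:NE,50:ND,92:NB]
Op 6: remove NB -> ring=[5:NA,21:NC,34:NE,50:ND]
Final route key 86: none >= 86, wrap to smallest pos 5 -> NA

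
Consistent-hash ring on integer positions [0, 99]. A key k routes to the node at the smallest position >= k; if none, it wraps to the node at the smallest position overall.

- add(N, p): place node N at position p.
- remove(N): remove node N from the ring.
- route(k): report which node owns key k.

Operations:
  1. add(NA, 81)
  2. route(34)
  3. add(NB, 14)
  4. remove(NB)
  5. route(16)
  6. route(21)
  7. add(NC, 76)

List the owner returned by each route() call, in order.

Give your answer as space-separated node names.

Answer: NA NA NA

Derivation:
Op 1: add NA@81 -> ring=[81:NA]
Op 2: route key 34: smallest pos >= 34 is 81 -> NA
Op 3: add NB@14 -> ring=[14:NB,81:NA]
Op 4: remove NB -> ring=[81:NA]
Op 5: route key 16: smallest pos >= 16 is 81 -> NA
Op 6: route key 21: smallest pos >= 21 is 81 -> NA
Op 7: add NC@76 -> ring=[76:NC,81:NA]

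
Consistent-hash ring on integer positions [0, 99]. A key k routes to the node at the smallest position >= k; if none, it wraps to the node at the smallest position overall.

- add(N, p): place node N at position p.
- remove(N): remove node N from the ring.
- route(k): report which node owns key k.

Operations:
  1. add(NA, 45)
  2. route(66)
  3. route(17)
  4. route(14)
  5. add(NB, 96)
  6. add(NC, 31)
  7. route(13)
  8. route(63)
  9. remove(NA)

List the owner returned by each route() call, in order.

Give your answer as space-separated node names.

Op 1: add NA@45 -> ring=[45:NA]
Op 2: route key 66: none >= 66, wrap to smallest pos 45 -> NA
Op 3: route key 17: smallest pos >= 17 is 45 -> NA
Op 4: route key 14: smallest pos >= 14 is 45 -> NA
Op 5: add NB@96 -> ring=[45:NA,96:NB]
Op 6: add NC@31 -> ring=[31:NC,45:NA,96:NB]
Op 7: route key 13: smallest pos >= 13 is 31 -> NC
Op 8: route key 63: smallest pos >= 63 is 96 -> NB
Op 9: remove NA -> ring=[31:NC,96:NB]

Answer: NA NA NA NC NB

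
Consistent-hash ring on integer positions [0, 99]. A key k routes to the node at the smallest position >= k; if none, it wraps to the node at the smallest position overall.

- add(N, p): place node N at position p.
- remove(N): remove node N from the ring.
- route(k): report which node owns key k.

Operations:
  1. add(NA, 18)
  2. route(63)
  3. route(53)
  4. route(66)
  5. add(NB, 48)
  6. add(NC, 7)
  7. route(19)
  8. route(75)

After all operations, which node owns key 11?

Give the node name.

Op 1: add NA@18 -> ring=[18:NA]
Op 2: route key 63: none >= 63, wrap to smallest pos 18 -> NA
Op 3: route key 53: none >= 53, wrap to smallest pos 18 -> NA
Op 4: route key 66: none >= 66, wrap to smallest pos 18 -> NA
Op 5: add NB@48 -> ring=[18:NA,48:NB]
Op 6: add NC@7 -> ring=[7:NC,18:NA,48:NB]
Op 7: route key 19: smallest pos >= 19 is 48 -> NB
Op 8: route key 75: none >= 75, wrap to smallest pos 7 -> NC
Final route key 11: smallest pos >= 11 is 18 -> NA

Answer: NA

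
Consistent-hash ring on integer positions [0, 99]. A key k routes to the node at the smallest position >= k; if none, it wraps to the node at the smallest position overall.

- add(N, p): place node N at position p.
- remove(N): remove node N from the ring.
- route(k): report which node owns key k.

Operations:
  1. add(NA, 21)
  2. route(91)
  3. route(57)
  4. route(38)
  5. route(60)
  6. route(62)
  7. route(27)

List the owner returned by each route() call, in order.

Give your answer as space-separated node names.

Op 1: add NA@21 -> ring=[21:NA]
Op 2: route key 91: none >= 91, wrap to smallest pos 21 -> NA
Op 3: route key 57: none >= 57, wrap to smallest pos 21 -> NA
Op 4: route key 38: none >= 38, wrap to smallest pos 21 -> NA
Op 5: route key 60: none >= 60, wrap to smallest pos 21 -> NA
Op 6: route key 62: none >= 62, wrap to smallest pos 21 -> NA
Op 7: route key 27: none >= 27, wrap to smallest pos 21 -> NA

Answer: NA NA NA NA NA NA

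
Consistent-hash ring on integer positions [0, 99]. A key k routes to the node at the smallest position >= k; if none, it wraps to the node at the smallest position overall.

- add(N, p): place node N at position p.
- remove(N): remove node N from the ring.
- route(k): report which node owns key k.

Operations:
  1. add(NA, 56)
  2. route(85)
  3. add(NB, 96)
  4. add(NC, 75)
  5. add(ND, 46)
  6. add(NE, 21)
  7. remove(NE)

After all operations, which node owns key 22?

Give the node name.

Answer: ND

Derivation:
Op 1: add NA@56 -> ring=[56:NA]
Op 2: route key 85: none >= 85, wrap to smallest pos 56 -> NA
Op 3: add NB@96 -> ring=[56:NA,96:NB]
Op 4: add NC@75 -> ring=[56:NA,75:NC,96:NB]
Op 5: add ND@46 -> ring=[46:ND,56:NA,75:NC,96:NB]
Op 6: add NE@21 -> ring=[21:NE,46:ND,56:NA,75:NC,96:NB]
Op 7: remove NE -> ring=[46:ND,56:NA,75:NC,96:NB]
Final route key 22: smallest pos >= 22 is 46 -> ND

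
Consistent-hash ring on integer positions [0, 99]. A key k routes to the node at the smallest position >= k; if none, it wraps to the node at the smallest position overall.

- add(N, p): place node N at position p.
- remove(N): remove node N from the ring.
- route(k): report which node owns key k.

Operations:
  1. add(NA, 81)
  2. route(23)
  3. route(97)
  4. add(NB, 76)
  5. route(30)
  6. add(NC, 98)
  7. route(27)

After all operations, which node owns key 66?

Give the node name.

Op 1: add NA@81 -> ring=[81:NA]
Op 2: route key 23: smallest pos >= 23 is 81 -> NA
Op 3: route key 97: none >= 97, wrap to smallest pos 81 -> NA
Op 4: add NB@76 -> ring=[76:NB,81:NA]
Op 5: route key 30: smallest pos >= 30 is 76 -> NB
Op 6: add NC@98 -> ring=[76:NB,81:NA,98:NC]
Op 7: route key 27: smallest pos >= 27 is 76 -> NB
Final route key 66: smallest pos >= 66 is 76 -> NB

Answer: NB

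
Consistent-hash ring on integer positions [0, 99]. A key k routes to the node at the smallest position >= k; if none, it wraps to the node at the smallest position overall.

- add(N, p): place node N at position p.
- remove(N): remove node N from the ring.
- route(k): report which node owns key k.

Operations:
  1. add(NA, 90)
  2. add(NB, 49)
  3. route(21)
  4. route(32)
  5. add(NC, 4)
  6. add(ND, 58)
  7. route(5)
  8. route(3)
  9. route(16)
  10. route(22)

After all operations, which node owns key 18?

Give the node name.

Answer: NB

Derivation:
Op 1: add NA@90 -> ring=[90:NA]
Op 2: add NB@49 -> ring=[49:NB,90:NA]
Op 3: route key 21: smallest pos >= 21 is 49 -> NB
Op 4: route key 32: smallest pos >= 32 is 49 -> NB
Op 5: add NC@4 -> ring=[4:NC,49:NB,90:NA]
Op 6: add ND@58 -> ring=[4:NC,49:NB,58:ND,90:NA]
Op 7: route key 5: smallest pos >= 5 is 49 -> NB
Op 8: route key 3: smallest pos >= 3 is 4 -> NC
Op 9: route key 16: smallest pos >= 16 is 49 -> NB
Op 10: route key 22: smallest pos >= 22 is 49 -> NB
Final route key 18: smallest pos >= 18 is 49 -> NB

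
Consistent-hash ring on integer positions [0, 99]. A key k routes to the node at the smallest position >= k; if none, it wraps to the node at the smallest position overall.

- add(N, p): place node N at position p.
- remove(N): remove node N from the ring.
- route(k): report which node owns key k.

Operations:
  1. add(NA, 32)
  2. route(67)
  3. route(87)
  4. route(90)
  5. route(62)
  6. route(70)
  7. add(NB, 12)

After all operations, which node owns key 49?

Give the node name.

Answer: NB

Derivation:
Op 1: add NA@32 -> ring=[32:NA]
Op 2: route key 67: none >= 67, wrap to smallest pos 32 -> NA
Op 3: route key 87: none >= 87, wrap to smallest pos 32 -> NA
Op 4: route key 90: none >= 90, wrap to smallest pos 32 -> NA
Op 5: route key 62: none >= 62, wrap to smallest pos 32 -> NA
Op 6: route key 70: none >= 70, wrap to smallest pos 32 -> NA
Op 7: add NB@12 -> ring=[12:NB,32:NA]
Final route key 49: none >= 49, wrap to smallest pos 12 -> NB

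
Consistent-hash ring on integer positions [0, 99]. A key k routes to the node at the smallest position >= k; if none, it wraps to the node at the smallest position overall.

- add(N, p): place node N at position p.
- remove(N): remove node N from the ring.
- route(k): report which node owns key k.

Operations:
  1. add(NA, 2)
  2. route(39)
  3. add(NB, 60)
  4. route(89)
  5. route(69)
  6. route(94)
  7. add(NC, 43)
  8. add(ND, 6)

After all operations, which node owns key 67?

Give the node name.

Answer: NA

Derivation:
Op 1: add NA@2 -> ring=[2:NA]
Op 2: route key 39: none >= 39, wrap to smallest pos 2 -> NA
Op 3: add NB@60 -> ring=[2:NA,60:NB]
Op 4: route key 89: none >= 89, wrap to smallest pos 2 -> NA
Op 5: route key 69: none >= 69, wrap to smallest pos 2 -> NA
Op 6: route key 94: none >= 94, wrap to smallest pos 2 -> NA
Op 7: add NC@43 -> ring=[2:NA,43:NC,60:NB]
Op 8: add ND@6 -> ring=[2:NA,6:ND,43:NC,60:NB]
Final route key 67: none >= 67, wrap to smallest pos 2 -> NA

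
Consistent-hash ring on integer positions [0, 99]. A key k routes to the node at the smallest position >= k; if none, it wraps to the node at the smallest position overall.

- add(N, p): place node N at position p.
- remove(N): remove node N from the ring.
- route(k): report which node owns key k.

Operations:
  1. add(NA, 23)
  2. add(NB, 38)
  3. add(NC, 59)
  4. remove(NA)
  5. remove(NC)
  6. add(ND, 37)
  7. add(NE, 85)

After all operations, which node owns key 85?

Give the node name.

Answer: NE

Derivation:
Op 1: add NA@23 -> ring=[23:NA]
Op 2: add NB@38 -> ring=[23:NA,38:NB]
Op 3: add NC@59 -> ring=[23:NA,38:NB,59:NC]
Op 4: remove NA -> ring=[38:NB,59:NC]
Op 5: remove NC -> ring=[38:NB]
Op 6: add ND@37 -> ring=[37:ND,38:NB]
Op 7: add NE@85 -> ring=[37:ND,38:NB,85:NE]
Final route key 85: smallest pos >= 85 is 85 -> NE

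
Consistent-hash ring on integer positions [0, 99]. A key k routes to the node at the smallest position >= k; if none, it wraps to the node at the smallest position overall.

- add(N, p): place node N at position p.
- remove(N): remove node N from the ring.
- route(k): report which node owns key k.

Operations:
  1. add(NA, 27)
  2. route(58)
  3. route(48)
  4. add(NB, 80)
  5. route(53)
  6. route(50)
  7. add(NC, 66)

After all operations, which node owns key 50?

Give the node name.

Op 1: add NA@27 -> ring=[27:NA]
Op 2: route key 58: none >= 58, wrap to smallest pos 27 -> NA
Op 3: route key 48: none >= 48, wrap to smallest pos 27 -> NA
Op 4: add NB@80 -> ring=[27:NA,80:NB]
Op 5: route key 53: smallest pos >= 53 is 80 -> NB
Op 6: route key 50: smallest pos >= 50 is 80 -> NB
Op 7: add NC@66 -> ring=[27:NA,66:NC,80:NB]
Final route key 50: smallest pos >= 50 is 66 -> NC

Answer: NC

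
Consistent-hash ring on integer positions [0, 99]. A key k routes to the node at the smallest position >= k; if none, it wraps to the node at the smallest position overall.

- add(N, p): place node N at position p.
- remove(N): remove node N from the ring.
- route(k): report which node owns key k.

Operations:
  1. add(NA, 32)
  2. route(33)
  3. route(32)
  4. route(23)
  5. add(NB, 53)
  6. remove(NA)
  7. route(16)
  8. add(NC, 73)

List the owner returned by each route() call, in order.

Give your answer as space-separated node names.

Answer: NA NA NA NB

Derivation:
Op 1: add NA@32 -> ring=[32:NA]
Op 2: route key 33: none >= 33, wrap to smallest pos 32 -> NA
Op 3: route key 32: smallest pos >= 32 is 32 -> NA
Op 4: route key 23: smallest pos >= 23 is 32 -> NA
Op 5: add NB@53 -> ring=[32:NA,53:NB]
Op 6: remove NA -> ring=[53:NB]
Op 7: route key 16: smallest pos >= 16 is 53 -> NB
Op 8: add NC@73 -> ring=[53:NB,73:NC]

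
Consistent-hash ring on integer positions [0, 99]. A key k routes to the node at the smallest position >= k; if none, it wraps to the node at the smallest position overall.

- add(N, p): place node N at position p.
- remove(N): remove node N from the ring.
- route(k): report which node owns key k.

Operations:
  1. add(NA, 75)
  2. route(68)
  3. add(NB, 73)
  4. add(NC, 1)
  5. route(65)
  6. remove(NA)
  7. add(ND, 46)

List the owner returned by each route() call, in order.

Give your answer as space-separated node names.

Answer: NA NB

Derivation:
Op 1: add NA@75 -> ring=[75:NA]
Op 2: route key 68: smallest pos >= 68 is 75 -> NA
Op 3: add NB@73 -> ring=[73:NB,75:NA]
Op 4: add NC@1 -> ring=[1:NC,73:NB,75:NA]
Op 5: route key 65: smallest pos >= 65 is 73 -> NB
Op 6: remove NA -> ring=[1:NC,73:NB]
Op 7: add ND@46 -> ring=[1:NC,46:ND,73:NB]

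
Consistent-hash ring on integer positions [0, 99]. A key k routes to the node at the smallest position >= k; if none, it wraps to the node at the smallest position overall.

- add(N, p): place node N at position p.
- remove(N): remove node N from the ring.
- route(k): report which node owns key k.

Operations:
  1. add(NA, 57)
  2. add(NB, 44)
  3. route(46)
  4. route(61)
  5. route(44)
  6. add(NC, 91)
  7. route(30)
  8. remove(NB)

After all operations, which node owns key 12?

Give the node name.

Answer: NA

Derivation:
Op 1: add NA@57 -> ring=[57:NA]
Op 2: add NB@44 -> ring=[44:NB,57:NA]
Op 3: route key 46: smallest pos >= 46 is 57 -> NA
Op 4: route key 61: none >= 61, wrap to smallest pos 44 -> NB
Op 5: route key 44: smallest pos >= 44 is 44 -> NB
Op 6: add NC@91 -> ring=[44:NB,57:NA,91:NC]
Op 7: route key 30: smallest pos >= 30 is 44 -> NB
Op 8: remove NB -> ring=[57:NA,91:NC]
Final route key 12: smallest pos >= 12 is 57 -> NA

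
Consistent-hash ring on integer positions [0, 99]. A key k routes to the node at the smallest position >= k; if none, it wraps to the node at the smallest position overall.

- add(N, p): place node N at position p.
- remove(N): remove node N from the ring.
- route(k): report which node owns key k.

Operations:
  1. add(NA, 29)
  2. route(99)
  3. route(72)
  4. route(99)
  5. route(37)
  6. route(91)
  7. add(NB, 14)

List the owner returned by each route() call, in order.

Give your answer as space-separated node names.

Answer: NA NA NA NA NA

Derivation:
Op 1: add NA@29 -> ring=[29:NA]
Op 2: route key 99: none >= 99, wrap to smallest pos 29 -> NA
Op 3: route key 72: none >= 72, wrap to smallest pos 29 -> NA
Op 4: route key 99: none >= 99, wrap to smallest pos 29 -> NA
Op 5: route key 37: none >= 37, wrap to smallest pos 29 -> NA
Op 6: route key 91: none >= 91, wrap to smallest pos 29 -> NA
Op 7: add NB@14 -> ring=[14:NB,29:NA]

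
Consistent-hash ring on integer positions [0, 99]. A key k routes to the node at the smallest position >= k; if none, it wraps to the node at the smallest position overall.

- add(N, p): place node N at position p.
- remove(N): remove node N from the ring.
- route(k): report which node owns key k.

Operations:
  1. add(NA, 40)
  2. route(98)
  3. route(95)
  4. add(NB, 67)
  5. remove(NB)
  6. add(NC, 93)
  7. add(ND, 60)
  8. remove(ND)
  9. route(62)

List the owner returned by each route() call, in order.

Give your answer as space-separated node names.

Op 1: add NA@40 -> ring=[40:NA]
Op 2: route key 98: none >= 98, wrap to smallest pos 40 -> NA
Op 3: route key 95: none >= 95, wrap to smallest pos 40 -> NA
Op 4: add NB@67 -> ring=[40:NA,67:NB]
Op 5: remove NB -> ring=[40:NA]
Op 6: add NC@93 -> ring=[40:NA,93:NC]
Op 7: add ND@60 -> ring=[40:NA,60:ND,93:NC]
Op 8: remove ND -> ring=[40:NA,93:NC]
Op 9: route key 62: smallest pos >= 62 is 93 -> NC

Answer: NA NA NC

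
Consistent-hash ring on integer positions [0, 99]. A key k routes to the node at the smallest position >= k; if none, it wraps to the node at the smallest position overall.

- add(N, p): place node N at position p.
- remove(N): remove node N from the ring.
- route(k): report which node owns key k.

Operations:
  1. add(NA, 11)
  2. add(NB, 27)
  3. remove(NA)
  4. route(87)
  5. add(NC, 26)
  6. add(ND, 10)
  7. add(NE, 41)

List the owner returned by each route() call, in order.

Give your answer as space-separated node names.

Answer: NB

Derivation:
Op 1: add NA@11 -> ring=[11:NA]
Op 2: add NB@27 -> ring=[11:NA,27:NB]
Op 3: remove NA -> ring=[27:NB]
Op 4: route key 87: none >= 87, wrap to smallest pos 27 -> NB
Op 5: add NC@26 -> ring=[26:NC,27:NB]
Op 6: add ND@10 -> ring=[10:ND,26:NC,27:NB]
Op 7: add NE@41 -> ring=[10:ND,26:NC,27:NB,41:NE]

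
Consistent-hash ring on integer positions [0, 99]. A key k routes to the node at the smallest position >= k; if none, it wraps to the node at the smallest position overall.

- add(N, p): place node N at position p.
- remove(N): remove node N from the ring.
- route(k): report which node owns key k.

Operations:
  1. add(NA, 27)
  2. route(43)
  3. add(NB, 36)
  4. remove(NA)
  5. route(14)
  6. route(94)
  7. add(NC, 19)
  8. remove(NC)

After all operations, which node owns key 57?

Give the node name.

Op 1: add NA@27 -> ring=[27:NA]
Op 2: route key 43: none >= 43, wrap to smallest pos 27 -> NA
Op 3: add NB@36 -> ring=[27:NA,36:NB]
Op 4: remove NA -> ring=[36:NB]
Op 5: route key 14: smallest pos >= 14 is 36 -> NB
Op 6: route key 94: none >= 94, wrap to smallest pos 36 -> NB
Op 7: add NC@19 -> ring=[19:NC,36:NB]
Op 8: remove NC -> ring=[36:NB]
Final route key 57: none >= 57, wrap to smallest pos 36 -> NB

Answer: NB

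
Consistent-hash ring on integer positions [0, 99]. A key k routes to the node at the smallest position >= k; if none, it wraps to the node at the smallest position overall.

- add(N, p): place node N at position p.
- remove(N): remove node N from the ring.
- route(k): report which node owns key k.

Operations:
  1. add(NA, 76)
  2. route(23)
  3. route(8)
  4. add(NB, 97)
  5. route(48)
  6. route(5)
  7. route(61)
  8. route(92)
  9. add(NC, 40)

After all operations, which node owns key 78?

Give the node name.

Op 1: add NA@76 -> ring=[76:NA]
Op 2: route key 23: smallest pos >= 23 is 76 -> NA
Op 3: route key 8: smallest pos >= 8 is 76 -> NA
Op 4: add NB@97 -> ring=[76:NA,97:NB]
Op 5: route key 48: smallest pos >= 48 is 76 -> NA
Op 6: route key 5: smallest pos >= 5 is 76 -> NA
Op 7: route key 61: smallest pos >= 61 is 76 -> NA
Op 8: route key 92: smallest pos >= 92 is 97 -> NB
Op 9: add NC@40 -> ring=[40:NC,76:NA,97:NB]
Final route key 78: smallest pos >= 78 is 97 -> NB

Answer: NB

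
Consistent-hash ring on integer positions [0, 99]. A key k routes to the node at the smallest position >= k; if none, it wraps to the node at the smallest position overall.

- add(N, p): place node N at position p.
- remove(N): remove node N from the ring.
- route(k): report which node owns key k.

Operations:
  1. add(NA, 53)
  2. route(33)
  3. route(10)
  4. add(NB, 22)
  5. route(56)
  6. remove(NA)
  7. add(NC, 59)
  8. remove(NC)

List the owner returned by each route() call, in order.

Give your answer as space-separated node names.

Op 1: add NA@53 -> ring=[53:NA]
Op 2: route key 33: smallest pos >= 33 is 53 -> NA
Op 3: route key 10: smallest pos >= 10 is 53 -> NA
Op 4: add NB@22 -> ring=[22:NB,53:NA]
Op 5: route key 56: none >= 56, wrap to smallest pos 22 -> NB
Op 6: remove NA -> ring=[22:NB]
Op 7: add NC@59 -> ring=[22:NB,59:NC]
Op 8: remove NC -> ring=[22:NB]

Answer: NA NA NB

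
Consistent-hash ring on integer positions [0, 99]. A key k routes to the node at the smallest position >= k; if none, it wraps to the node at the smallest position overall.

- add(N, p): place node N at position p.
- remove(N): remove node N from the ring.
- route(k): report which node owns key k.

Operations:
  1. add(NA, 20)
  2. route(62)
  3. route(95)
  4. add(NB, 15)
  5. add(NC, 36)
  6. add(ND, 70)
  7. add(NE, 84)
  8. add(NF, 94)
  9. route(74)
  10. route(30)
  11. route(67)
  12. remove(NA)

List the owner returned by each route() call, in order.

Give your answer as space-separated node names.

Op 1: add NA@20 -> ring=[20:NA]
Op 2: route key 62: none >= 62, wrap to smallest pos 20 -> NA
Op 3: route key 95: none >= 95, wrap to smallest pos 20 -> NA
Op 4: add NB@15 -> ring=[15:NB,20:NA]
Op 5: add NC@36 -> ring=[15:NB,20:NA,36:NC]
Op 6: add ND@70 -> ring=[15:NB,20:NA,36:NC,70:ND]
Op 7: add NE@84 -> ring=[15:NB,20:NA,36:NC,70:ND,84:NE]
Op 8: add NF@94 -> ring=[15:NB,20:NA,36:NC,70:ND,84:NE,94:NF]
Op 9: route key 74: smallest pos >= 74 is 84 -> NE
Op 10: route key 30: smallest pos >= 30 is 36 -> NC
Op 11: route key 67: smallest pos >= 67 is 70 -> ND
Op 12: remove NA -> ring=[15:NB,36:NC,70:ND,84:NE,94:NF]

Answer: NA NA NE NC ND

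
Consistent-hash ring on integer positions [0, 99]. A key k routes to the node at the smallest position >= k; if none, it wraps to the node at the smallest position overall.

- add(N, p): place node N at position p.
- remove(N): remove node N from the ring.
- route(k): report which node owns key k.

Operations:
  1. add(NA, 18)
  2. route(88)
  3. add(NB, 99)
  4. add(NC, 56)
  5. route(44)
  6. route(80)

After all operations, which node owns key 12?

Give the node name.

Answer: NA

Derivation:
Op 1: add NA@18 -> ring=[18:NA]
Op 2: route key 88: none >= 88, wrap to smallest pos 18 -> NA
Op 3: add NB@99 -> ring=[18:NA,99:NB]
Op 4: add NC@56 -> ring=[18:NA,56:NC,99:NB]
Op 5: route key 44: smallest pos >= 44 is 56 -> NC
Op 6: route key 80: smallest pos >= 80 is 99 -> NB
Final route key 12: smallest pos >= 12 is 18 -> NA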